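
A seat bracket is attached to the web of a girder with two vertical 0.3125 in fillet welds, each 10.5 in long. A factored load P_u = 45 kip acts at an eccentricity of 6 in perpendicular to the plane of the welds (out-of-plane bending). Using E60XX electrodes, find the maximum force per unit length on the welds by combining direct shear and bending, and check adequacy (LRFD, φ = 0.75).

E60XX → F_EXX = 60 ksi.
L_w = 2 × 10.5 = 21 in; section modulus (unit throat) S = 2 × L²/6 = 36.75 in².
Direct shear f_v = P/L_w = 45/21 = 2.143 kip/in.
Moment M = P × e = 45 × 6 = 270 kip·in; bending f_b = M/S = 7.347 kip/in.
f_max = √(f_v² + f_b²) = √(2.143² + 7.347²) = 7.653 kip/in.
φr_n = 0.75 × 0.6 × 60 × (0.707 × 0.3125) = 5.965 kip/in → NOT adequate.

f_max ≈ 7.65 kip/in; NOT adequate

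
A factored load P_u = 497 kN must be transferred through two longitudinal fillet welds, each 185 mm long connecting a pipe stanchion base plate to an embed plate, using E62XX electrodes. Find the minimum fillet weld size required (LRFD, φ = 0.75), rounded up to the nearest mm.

w = 7 mm

E62XX → F_EXX = 620 MPa.
Total weld length L = 370 mm.
Required throat t_e = P_u / (φ × 0.6 F_EXX × L) = 497 / (0.75 × 0.6 × 620 × 370 × 10⁻³) = 4.814 mm.
Required leg w = t_e / 0.707 = 6.81 mm → use 7 mm.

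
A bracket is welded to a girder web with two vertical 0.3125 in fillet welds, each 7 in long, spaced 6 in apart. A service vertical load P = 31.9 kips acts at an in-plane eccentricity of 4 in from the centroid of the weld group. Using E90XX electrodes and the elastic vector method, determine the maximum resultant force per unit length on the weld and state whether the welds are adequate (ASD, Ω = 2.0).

E90XX → F_EXX = 90 ksi.
Total weld length L_w = 14 in. Treat welds as unit-width lines.
Polar moment about centroid: J = 2[d³/12 + d(b/2)²] = 2[7³/12 + 7×3²] = 183.2 in³.
Direct shear f_v = P/L_w = 31.9 / 14 = 2.279 kip/in (vertical).
Torsion M = P·e = 31.9 × 4 = 127.6 kip·in.
Critical point at (x, y) = (3, 3.5) from centroid. f_tx = M·y/J = 2.438 kip/in; f_ty = M·x/J = 2.09 kip/in.
Resultant f_max = √[f_tx² + (f_v + f_ty)²] = √[2.438² + (2.279 + 2.09)²] = 5.003 kip/in.
Capacity per unit length: r_n/Ω = (1/2.0) × 0.6 × 90 × (0.707 × 0.3125) = 5.965 kip/in.
5.003 ≤ 5.965 → adequate.

f_max ≈ 5 kip/in; adequate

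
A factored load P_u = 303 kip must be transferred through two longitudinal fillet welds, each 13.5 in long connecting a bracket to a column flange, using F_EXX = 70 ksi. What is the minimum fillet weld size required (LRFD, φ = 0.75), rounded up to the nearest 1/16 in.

Total weld length L = 27 in.
Required throat t_e = P_u / (φ × 0.6 F_EXX × L) = 303 / (0.75 × 0.6 × 70 × 27) = 0.3563 in.
Required leg w = t_e / 0.707 = 0.5039 in → use 9/16 in.

w = 9/16 in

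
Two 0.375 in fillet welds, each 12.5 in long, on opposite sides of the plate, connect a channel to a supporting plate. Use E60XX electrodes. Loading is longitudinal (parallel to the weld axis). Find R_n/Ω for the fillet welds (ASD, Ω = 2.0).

R_n/Ω ≈ 119 kips

E60XX → F_EXX = 60 ksi.
Effective throat t_e = 0.707 × 0.375 = 0.2651 in.
Total length L = 25 in; A_we = 0.2651 × 25 = 6.628 in².
F_nw = 0.6 F_EXX = 0.6 × 60 = 36 ksi.
R_n = 36 × 6.628 = 238.6 kips; R_n/Ω = 238.6/2.0 = 119.3 kips.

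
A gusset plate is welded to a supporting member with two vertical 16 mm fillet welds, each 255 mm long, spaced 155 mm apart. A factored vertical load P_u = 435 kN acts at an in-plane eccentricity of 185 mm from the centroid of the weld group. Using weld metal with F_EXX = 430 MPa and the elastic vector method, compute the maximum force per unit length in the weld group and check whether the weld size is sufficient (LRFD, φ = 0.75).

Total weld length L_w = 510 mm. Treat welds as unit-width lines.
Polar moment about centroid: J = 2[d³/12 + d(b/2)²] = 2[255³/12 + 255×77.5²] = 5827000 mm³.
Direct shear f_v = P/L_w = 435×10³ / 510 = 852.9 N/mm (vertical).
Torsion M = P·e = 435×10³ × 185 = 80475000 N·mm.
Critical point at (x, y) = (77.5, 127.5) from centroid. f_tx = M·y/J = 1761 N/mm; f_ty = M·x/J = 1070 N/mm.
Resultant f_max = √[f_tx² + (f_v + f_ty)²] = √[1761² + (852.9 + 1070)²] = 2608 N/mm.
Capacity per unit length: φr_n = 0.75 × 0.6 × 430 × (0.707 × 16) = 2189 N/mm.
2608 > 2189 → NOT adequate.

f_max ≈ 2610 N/mm; NOT adequate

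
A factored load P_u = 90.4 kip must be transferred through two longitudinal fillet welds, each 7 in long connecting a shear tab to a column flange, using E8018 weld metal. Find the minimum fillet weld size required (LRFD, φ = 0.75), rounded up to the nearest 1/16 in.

w = 5/16 in

E80XX → F_EXX = 80 ksi.
Total weld length L = 14 in.
Required throat t_e = P_u / (φ × 0.6 F_EXX × L) = 90.4 / (0.75 × 0.6 × 80 × 14) = 0.1794 in.
Required leg w = t_e / 0.707 = 0.2537 in → use 5/16 in.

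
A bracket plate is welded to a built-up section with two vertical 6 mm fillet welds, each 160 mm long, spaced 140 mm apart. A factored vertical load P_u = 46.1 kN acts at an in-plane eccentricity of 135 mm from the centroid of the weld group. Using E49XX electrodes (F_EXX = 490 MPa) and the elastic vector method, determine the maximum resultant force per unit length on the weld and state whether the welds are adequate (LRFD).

f_max ≈ 404 N/mm; adequate

Total weld length L_w = 320 mm. Treat welds as unit-width lines.
Polar moment about centroid: J = 2[d³/12 + d(b/2)²] = 2[160³/12 + 160×70²] = 2251000 mm³.
Direct shear f_v = P/L_w = 46.1×10³ / 320 = 144.1 N/mm (vertical).
Torsion M = P·e = 46.1×10³ × 135 = 6223500 N·mm.
Critical point at (x, y) = (70, 80) from centroid. f_tx = M·y/J = 221.2 N/mm; f_ty = M·x/J = 193.6 N/mm.
Resultant f_max = √[f_tx² + (f_v + f_ty)²] = √[221.2² + (144.1 + 193.6)²] = 403.6 N/mm.
Capacity per unit length: φr_n = 0.75 × 0.6 × 490 × (0.707 × 6) = 935.4 N/mm.
403.6 ≤ 935.4 → adequate.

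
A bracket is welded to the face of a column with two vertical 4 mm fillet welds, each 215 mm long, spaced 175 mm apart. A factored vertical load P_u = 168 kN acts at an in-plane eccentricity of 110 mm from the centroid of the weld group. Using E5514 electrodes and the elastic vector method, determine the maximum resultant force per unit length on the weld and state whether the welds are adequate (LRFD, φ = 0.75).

f_max ≈ 822 N/mm; NOT adequate

E55XX → F_EXX = 550 MPa.
Total weld length L_w = 430 mm. Treat welds as unit-width lines.
Polar moment about centroid: J = 2[d³/12 + d(b/2)²] = 2[215³/12 + 215×87.5²] = 4949000 mm³.
Direct shear f_v = P/L_w = 168×10³ / 430 = 390.7 N/mm (vertical).
Torsion M = P·e = 168×10³ × 110 = 18480000 N·mm.
Critical point at (x, y) = (87.5, 107.5) from centroid. f_tx = M·y/J = 401.4 N/mm; f_ty = M·x/J = 326.8 N/mm.
Resultant f_max = √[f_tx² + (f_v + f_ty)²] = √[401.4² + (390.7 + 326.8)²] = 822.1 N/mm.
Capacity per unit length: φr_n = 0.75 × 0.6 × 550 × (0.707 × 4) = 699.9 N/mm.
822.1 > 699.9 → NOT adequate.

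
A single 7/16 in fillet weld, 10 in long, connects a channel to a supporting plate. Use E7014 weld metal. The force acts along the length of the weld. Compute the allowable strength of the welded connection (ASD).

R_n/Ω ≈ 65 kip

E70XX → F_EXX = 70 ksi.
Effective throat t_e = 0.707 × 0.4375 = 0.3093 in.
Total length L = 10 in; A_we = 0.3093 × 10 = 3.093 in².
F_nw = 0.6 F_EXX = 0.6 × 70 = 42 ksi.
R_n = 42 × 3.093 = 129.9 kip; R_n/Ω = 129.9/2.0 = 64.96 kip.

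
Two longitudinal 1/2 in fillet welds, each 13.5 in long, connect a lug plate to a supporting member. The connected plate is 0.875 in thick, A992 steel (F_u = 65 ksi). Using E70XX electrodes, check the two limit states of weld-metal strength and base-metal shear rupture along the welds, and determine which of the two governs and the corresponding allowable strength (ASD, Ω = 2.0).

E70XX → F_EXX = 70 ksi.
t_e = 0.707 × 0.5 = 0.3535 in; L = 27 in.
Weld metal: R_n/Ω = (1/2.0) × 0.6 × 70 × 0.3535 × 27 = 200.4 kips.
Base metal (shear rupture): R_n/Ω = (1/2.0) × 0.6 × 65 × 0.875 × 27 = 460.7 kips.
Governing: weld metal.

R_n/Ω ≈ 200 kips (weld metal governs)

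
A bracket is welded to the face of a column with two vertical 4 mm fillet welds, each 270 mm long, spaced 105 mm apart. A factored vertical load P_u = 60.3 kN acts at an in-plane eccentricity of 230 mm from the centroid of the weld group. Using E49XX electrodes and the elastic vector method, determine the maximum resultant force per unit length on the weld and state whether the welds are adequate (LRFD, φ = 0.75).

E49XX → F_EXX = 490 MPa.
Total weld length L_w = 540 mm. Treat welds as unit-width lines.
Polar moment about centroid: J = 2[d³/12 + d(b/2)²] = 2[270³/12 + 270×52.5²] = 4769000 mm³.
Direct shear f_v = P/L_w = 60.3×10³ / 540 = 111.7 N/mm (vertical).
Torsion M = P·e = 60.3×10³ × 230 = 13869000 N·mm.
Critical point at (x, y) = (52.5, 135) from centroid. f_tx = M·y/J = 392.6 N/mm; f_ty = M·x/J = 152.7 N/mm.
Resultant f_max = √[f_tx² + (f_v + f_ty)²] = √[392.6² + (111.7 + 152.7)²] = 473.3 N/mm.
Capacity per unit length: φr_n = 0.75 × 0.6 × 490 × (0.707 × 4) = 623.6 N/mm.
473.3 ≤ 623.6 → adequate.

f_max ≈ 473 N/mm; adequate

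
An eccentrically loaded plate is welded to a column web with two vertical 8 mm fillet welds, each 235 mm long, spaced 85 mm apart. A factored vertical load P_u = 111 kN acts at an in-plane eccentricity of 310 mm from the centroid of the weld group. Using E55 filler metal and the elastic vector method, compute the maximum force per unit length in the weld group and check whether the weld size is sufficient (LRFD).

f_max ≈ 1520 N/mm; NOT adequate

E55XX → F_EXX = 550 MPa.
Total weld length L_w = 470 mm. Treat welds as unit-width lines.
Polar moment about centroid: J = 2[d³/12 + d(b/2)²] = 2[235³/12 + 235×42.5²] = 3012000 mm³.
Direct shear f_v = P/L_w = 111×10³ / 470 = 236.2 N/mm (vertical).
Torsion M = P·e = 111×10³ × 310 = 34410000 N·mm.
Critical point at (x, y) = (42.5, 117.5) from centroid. f_tx = M·y/J = 1342 N/mm; f_ty = M·x/J = 485.5 N/mm.
Resultant f_max = √[f_tx² + (f_v + f_ty)²] = √[1342² + (236.2 + 485.5)²] = 1524 N/mm.
Capacity per unit length: φr_n = 0.75 × 0.6 × 550 × (0.707 × 8) = 1400 N/mm.
1524 > 1400 → NOT adequate.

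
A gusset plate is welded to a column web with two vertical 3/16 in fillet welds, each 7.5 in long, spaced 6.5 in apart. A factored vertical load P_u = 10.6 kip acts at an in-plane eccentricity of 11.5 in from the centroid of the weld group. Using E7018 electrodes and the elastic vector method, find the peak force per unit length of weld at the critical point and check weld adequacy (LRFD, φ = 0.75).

f_max ≈ 3.15 kip/in; adequate

E70XX → F_EXX = 70 ksi.
Total weld length L_w = 15 in. Treat welds as unit-width lines.
Polar moment about centroid: J = 2[d³/12 + d(b/2)²] = 2[7.5³/12 + 7.5×3.25²] = 228.8 in³.
Direct shear f_v = P/L_w = 10.6 / 15 = 0.7067 kip/in (vertical).
Torsion M = P·e = 10.6 × 11.5 = 121.9 kip·in.
Critical point at (x, y) = (3.25, 3.75) from centroid. f_tx = M·y/J = 1.998 kip/in; f_ty = M·x/J = 1.732 kip/in.
Resultant f_max = √[f_tx² + (f_v + f_ty)²] = √[1.998² + (0.7067 + 1.732)²] = 3.153 kip/in.
Capacity per unit length: φr_n = 0.75 × 0.6 × 70 × (0.707 × 0.1875) = 4.176 kip/in.
3.153 ≤ 4.176 → adequate.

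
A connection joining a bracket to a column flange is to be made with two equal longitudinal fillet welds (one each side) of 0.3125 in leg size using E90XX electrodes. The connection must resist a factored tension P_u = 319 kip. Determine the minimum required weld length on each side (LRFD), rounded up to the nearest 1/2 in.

L = 18 in on each side

E90XX → F_EXX = 90 ksi.
Throat t_e = 0.707 × 0.3125 = 0.2209 in.
φr_n = 0.75 × 0.6 × 90 × 0.2209 = 8.948 kip/in.
L_req = P_u / φr_n = 319 / 8.948 = 35.65 in total.
Per side: 35.65 / 2 = 17.83 in.
Round up → use L = 18 in on each side.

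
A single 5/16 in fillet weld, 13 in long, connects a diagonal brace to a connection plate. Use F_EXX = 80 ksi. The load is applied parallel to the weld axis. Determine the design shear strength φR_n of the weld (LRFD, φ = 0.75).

Effective throat t_e = 0.707 × 0.3125 = 0.2209 in.
Total length L = 13 in; A_we = 0.2209 × 13 = 2.872 in².
F_nw = 0.6 F_EXX = 0.6 × 80 = 48 ksi.
φR_n = 0.75 × 48 × 2.872 = 103.4 kip.

φR_n ≈ 103 kip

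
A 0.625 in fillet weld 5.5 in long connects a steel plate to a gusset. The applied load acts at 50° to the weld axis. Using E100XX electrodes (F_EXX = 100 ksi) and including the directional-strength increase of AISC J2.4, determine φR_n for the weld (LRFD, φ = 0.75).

φR_n ≈ 146 kip

t_e = 0.707 × 0.625 = 0.4419 in; A_we = 0.4419 × 5.5 = 2.43 in².
Directional factor: 1.0 + 0.5 sin^1.5(50°) = 1.335.
F_nw = 0.6 × 100 × 1.335 = 80.11 ksi.
φR_n = 0.75 × 80.11 × 2.43 = 146 kip.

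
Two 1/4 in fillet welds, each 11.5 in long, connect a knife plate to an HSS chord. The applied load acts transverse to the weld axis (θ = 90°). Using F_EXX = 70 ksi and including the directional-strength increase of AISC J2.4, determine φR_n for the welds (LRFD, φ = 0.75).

t_e = 0.707 × 0.25 = 0.1767 in; A_we = 0.1767 × 23 = 4.065 in².
Directional factor: 1.0 + 0.5 sin^1.5(90°) = 1.5.
F_nw = 0.6 × 70 × 1.5 = 63 ksi.
φR_n = 0.75 × 63 × 4.065 = 192.1 kips.

φR_n ≈ 192 kips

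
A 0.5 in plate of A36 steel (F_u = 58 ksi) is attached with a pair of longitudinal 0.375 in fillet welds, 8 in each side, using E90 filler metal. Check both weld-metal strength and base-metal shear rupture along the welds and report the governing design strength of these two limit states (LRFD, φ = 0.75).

φR_n ≈ 172 kips (weld metal governs)

E90XX → F_EXX = 90 ksi.
t_e = 0.707 × 0.375 = 0.2651 in; L = 16 in.
Weld metal: φR_n = 0.75 × 0.6 × 90 × 0.2651 × 16 = 171.8 kips.
Base metal (shear rupture): φR_n = 0.75 × 0.6 × 58 × 0.5 × 16 = 208.8 kips.
Governing: weld metal.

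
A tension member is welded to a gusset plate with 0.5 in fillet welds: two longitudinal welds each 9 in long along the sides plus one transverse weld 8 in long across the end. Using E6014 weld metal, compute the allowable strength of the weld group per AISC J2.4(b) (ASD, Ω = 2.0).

E60XX → F_EXX = 60 ksi.
t_e = 0.707 × 0.5 = 0.3535 in.
R_nwl = 0.6 × 60 × 0.3535 × 18 = 229.1 kip (longitudinal, 2 welds).
R_nwt = 0.6 × 60 × 0.3535 × 8 = 101.8 kip (transverse, base value).
(i) R_nwl + R_nwt = 330.9 kip; (ii) 0.85 R_nwl + 1.5 R_nwt = 347.4 kip.
R_n = max = 347.4 kip [governs: (ii)]; R_n/Ω = 173.7 kip.

R_n/Ω ≈ 174 kip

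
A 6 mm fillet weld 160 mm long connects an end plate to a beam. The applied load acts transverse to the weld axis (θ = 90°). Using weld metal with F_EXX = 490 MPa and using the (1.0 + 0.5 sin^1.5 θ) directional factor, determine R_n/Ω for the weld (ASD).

t_e = 0.707 × 6 = 4.242 mm; A_we = 4.242 × 160 = 678.7 mm².
Directional factor: 1.0 + 0.5 sin^1.5(90°) = 1.5.
F_nw = 0.6 × 490 × 1.5 = 441 MPa.
R_n/Ω = (441 × 678.7) / 2.0 × 10⁻³ = 149.7 kN.

R_n/Ω ≈ 150 kN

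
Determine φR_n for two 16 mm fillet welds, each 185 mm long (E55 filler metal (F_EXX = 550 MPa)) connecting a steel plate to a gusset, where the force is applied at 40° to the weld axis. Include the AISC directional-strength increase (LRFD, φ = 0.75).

φR_n ≈ 1300 kN

t_e = 0.707 × 16 = 11.31 mm; A_we = 11.31 × 370 = 4185 mm².
Directional factor: 1.0 + 0.5 sin^1.5(40°) = 1.258.
F_nw = 0.6 × 550 × 1.258 = 415 MPa.
φR_n = 0.75 × 415 × 4185 × 10⁻³ = 1303 kN.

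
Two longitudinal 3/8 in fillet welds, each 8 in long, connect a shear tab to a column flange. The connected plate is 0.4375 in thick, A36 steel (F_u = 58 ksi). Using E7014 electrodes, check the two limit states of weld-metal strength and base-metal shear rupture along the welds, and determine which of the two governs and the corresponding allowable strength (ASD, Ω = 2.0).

E70XX → F_EXX = 70 ksi.
t_e = 0.707 × 0.375 = 0.2651 in; L = 16 in.
Weld metal: R_n/Ω = (1/2.0) × 0.6 × 70 × 0.2651 × 16 = 89.08 kip.
Base metal (shear rupture): R_n/Ω = (1/2.0) × 0.6 × 58 × 0.4375 × 16 = 121.8 kip.
Governing: weld metal.

R_n/Ω ≈ 89.1 kip (weld metal governs)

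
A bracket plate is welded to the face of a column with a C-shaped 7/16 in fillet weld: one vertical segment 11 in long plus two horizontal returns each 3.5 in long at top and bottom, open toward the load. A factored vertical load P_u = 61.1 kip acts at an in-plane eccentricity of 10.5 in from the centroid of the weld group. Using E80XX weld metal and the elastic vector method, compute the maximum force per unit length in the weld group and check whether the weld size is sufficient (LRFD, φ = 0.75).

f_max ≈ 13.5 kip/in; NOT adequate

E80XX → F_EXX = 80 ksi.
Total weld length L_w = 18 in. Treat welds as unit-width lines.
Centroid: x̄ = 2×3.5×1.75 / 18 = 0.6806 in from the vertical weld.
Polar moment about centroid: J = I_x + I_y = [11³/12 + 2×3.5×5.5²] + [11×0.6806² + 2(3.5³/12 + 3.5×1.069²)] = 342.9 in³.
Direct shear f_v = P/L_w = 61.1 / 18 = 3.394 kip/in (vertical).
Torsion M = P·e = 61.1 × 10.5 = 641.55 kip·in.
Critical point at (x, y) = (2.819, 5.5) from centroid. f_tx = M·y/J = 10.29 kip/in; f_ty = M·x/J = 5.275 kip/in.
Resultant f_max = √[f_tx² + (f_v + f_ty)²] = √[10.29² + (3.394 + 5.275)²] = 13.46 kip/in.
Capacity per unit length: φr_n = 0.75 × 0.6 × 80 × (0.707 × 0.4375) = 11.14 kip/in.
13.46 > 11.14 → NOT adequate.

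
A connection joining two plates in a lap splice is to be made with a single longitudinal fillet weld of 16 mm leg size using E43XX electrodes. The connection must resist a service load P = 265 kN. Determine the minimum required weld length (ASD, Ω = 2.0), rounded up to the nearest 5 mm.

L = 185 mm

E43XX → F_EXX = 430 MPa.
Throat t_e = 0.707 × 16 = 11.31 mm.
r_n/Ω = (0.6 × 430 × 11.31) / 2.0 = 1459 N/mm = 1.459 kN/mm.
L_req = P / (r_n/Ω) = 265 / 1.459 = 181.6 mm total.
Round up → use L = 185 mm.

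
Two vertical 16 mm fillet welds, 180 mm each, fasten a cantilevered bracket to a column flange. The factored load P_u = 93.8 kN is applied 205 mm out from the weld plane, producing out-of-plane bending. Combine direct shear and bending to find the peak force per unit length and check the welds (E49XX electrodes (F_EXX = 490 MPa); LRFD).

f_max ≈ 1800 N/mm; adequate

L_w = 2 × 180 = 360 mm; section modulus (unit throat) S = 2 × L²/6 = 10800 mm².
Direct shear f_v = P/L_w = 93.8×10³/360 = 260.6 N/mm.
Moment M = P × e = 93.8×10³ × 205 = 19229000 N·mm; bending f_b = M/S = 1780 N/mm.
f_max = √(f_v² + f_b²) = √(260.6² + 1780²) = 1799 N/mm.
φr_n = 0.75 × 0.6 × 490 × (0.707 × 16) = 2494 N/mm → adequate.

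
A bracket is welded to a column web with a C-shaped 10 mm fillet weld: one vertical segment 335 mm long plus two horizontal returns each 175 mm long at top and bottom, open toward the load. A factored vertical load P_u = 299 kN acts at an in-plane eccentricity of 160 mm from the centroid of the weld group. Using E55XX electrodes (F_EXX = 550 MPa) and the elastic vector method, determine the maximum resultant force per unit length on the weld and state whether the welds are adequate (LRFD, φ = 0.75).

Total weld length L_w = 685 mm. Treat welds as unit-width lines.
Centroid: x̄ = 2×175×87.5 / 685 = 44.71 mm from the vertical weld.
Polar moment about centroid: J = I_x + I_y = [335³/12 + 2×175×167.5²] + [335×44.71² + 2(175³/12 + 175×42.79²)] = 15160000 mm³.
Direct shear f_v = P/L_w = 299×10³ / 685 = 436.5 N/mm (vertical).
Torsion M = P·e = 299×10³ × 160 = 47840000 N·mm.
Critical point at (x, y) = (130.3, 167.5) from centroid. f_tx = M·y/J = 528.7 N/mm; f_ty = M·x/J = 411.3 N/mm.
Resultant f_max = √[f_tx² + (f_v + f_ty)²] = √[528.7² + (436.5 + 411.3)²] = 999.1 N/mm.
Capacity per unit length: φr_n = 0.75 × 0.6 × 550 × (0.707 × 10) = 1750 N/mm.
999.1 ≤ 1750 → adequate.

f_max ≈ 999 N/mm; adequate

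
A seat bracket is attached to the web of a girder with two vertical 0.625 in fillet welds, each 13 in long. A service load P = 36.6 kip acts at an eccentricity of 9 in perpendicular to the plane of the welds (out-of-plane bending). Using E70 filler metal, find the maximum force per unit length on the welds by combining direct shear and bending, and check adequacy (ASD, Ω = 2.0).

E70XX → F_EXX = 70 ksi.
L_w = 2 × 13 = 26 in; section modulus (unit throat) S = 2 × L²/6 = 56.33 in².
Direct shear f_v = P/L_w = 36.6/26 = 1.408 kip/in.
Moment M = P × e = 36.6 × 9 = 329.4 kip·in; bending f_b = M/S = 5.847 kip/in.
f_max = √(f_v² + f_b²) = √(1.408² + 5.847²) = 6.014 kip/in.
r_n/Ω = (1/2.0) × 0.6 × 70 × (0.707 × 0.625) = 9.279 kip/in → adequate.

f_max ≈ 6.01 kip/in; adequate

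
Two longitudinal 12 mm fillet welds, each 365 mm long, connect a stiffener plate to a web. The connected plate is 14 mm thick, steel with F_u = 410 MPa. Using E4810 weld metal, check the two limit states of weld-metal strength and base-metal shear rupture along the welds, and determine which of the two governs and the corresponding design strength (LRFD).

E48XX → F_EXX = 480 MPa.
t_e = 0.707 × 12 = 8.484 mm; L = 730 mm.
Weld metal: φR_n = 0.75 × 0.6 × 480 × 8.484 × 730 × 10⁻³ = 1338 kN.
Base metal (shear rupture): φR_n = 0.75 × 0.6 × 410 × 14 × 730 × 10⁻³ = 1886 kN.
Governing: weld metal.

φR_n ≈ 1340 kN (weld metal governs)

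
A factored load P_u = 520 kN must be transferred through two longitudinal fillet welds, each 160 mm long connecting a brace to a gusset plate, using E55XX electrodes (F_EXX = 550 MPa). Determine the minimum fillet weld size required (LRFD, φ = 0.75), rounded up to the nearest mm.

Total weld length L = 320 mm.
Required throat t_e = P_u / (φ × 0.6 F_EXX × L) = 520 / (0.75 × 0.6 × 550 × 320 × 10⁻³) = 6.566 mm.
Required leg w = t_e / 0.707 = 9.287 mm → use 10 mm.

w = 10 mm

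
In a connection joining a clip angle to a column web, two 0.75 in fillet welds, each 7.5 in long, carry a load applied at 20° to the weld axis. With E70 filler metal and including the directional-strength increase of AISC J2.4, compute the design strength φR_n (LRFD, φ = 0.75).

E70XX → F_EXX = 70 ksi.
t_e = 0.707 × 0.75 = 0.5302 in; A_we = 0.5302 × 15 = 7.954 in².
Directional factor: 1.0 + 0.5 sin^1.5(20°) = 1.1.
F_nw = 0.6 × 70 × 1.1 = 46.2 ksi.
φR_n = 0.75 × 46.2 × 7.954 = 275.6 kip.

φR_n ≈ 276 kip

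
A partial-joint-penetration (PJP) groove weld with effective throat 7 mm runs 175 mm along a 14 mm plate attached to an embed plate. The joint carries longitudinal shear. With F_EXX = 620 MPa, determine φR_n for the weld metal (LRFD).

Effective throat (given) t_e = 7 mm.
A_we = 7 × 175 = 1225 mm².
F_nw = 0.6 F_EXX = 372 MPa.
φR_n = 0.75 × 372 × 1225 × 10⁻³ = 341.8 kN.

φR_n ≈ 342 kN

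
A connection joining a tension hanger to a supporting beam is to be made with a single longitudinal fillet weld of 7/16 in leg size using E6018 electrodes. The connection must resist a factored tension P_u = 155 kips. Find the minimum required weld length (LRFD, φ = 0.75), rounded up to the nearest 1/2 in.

L = 19 in

E60XX → F_EXX = 60 ksi.
Throat t_e = 0.707 × 0.4375 = 0.3093 in.
φr_n = 0.75 × 0.6 × 60 × 0.3093 = 8.351 kips/in.
L_req = P_u / φr_n = 155 / 8.351 = 18.56 in total.
Round up → use L = 19 in.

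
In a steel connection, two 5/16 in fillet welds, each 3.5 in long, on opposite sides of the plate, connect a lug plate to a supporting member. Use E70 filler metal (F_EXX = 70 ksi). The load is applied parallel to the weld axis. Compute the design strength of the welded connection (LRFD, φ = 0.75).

φR_n ≈ 48.7 kip

Effective throat t_e = 0.707 × 0.3125 = 0.2209 in.
Total length L = 7 in; A_we = 0.2209 × 7 = 1.547 in².
F_nw = 0.6 F_EXX = 0.6 × 70 = 42 ksi.
φR_n = 0.75 × 42 × 1.547 = 48.72 kip.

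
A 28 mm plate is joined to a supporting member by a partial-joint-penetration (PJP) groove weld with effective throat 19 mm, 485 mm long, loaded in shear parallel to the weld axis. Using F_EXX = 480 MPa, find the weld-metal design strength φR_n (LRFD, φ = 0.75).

Effective throat (given) t_e = 19 mm.
A_we = 19 × 485 = 9215 mm².
F_nw = 0.6 F_EXX = 288 MPa.
φR_n = 0.75 × 288 × 9215 × 10⁻³ = 1990 kN.

φR_n ≈ 1990 kN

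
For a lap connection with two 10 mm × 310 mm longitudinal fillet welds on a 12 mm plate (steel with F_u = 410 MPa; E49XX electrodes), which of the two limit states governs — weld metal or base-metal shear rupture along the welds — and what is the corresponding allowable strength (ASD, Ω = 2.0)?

R_n/Ω ≈ 644 kN (weld metal governs)

E49XX → F_EXX = 490 MPa.
t_e = 0.707 × 10 = 7.07 mm; L = 620 mm.
Weld metal: R_n/Ω = (1/2.0) × 0.6 × 490 × 7.07 × 620 × 10⁻³ = 644.4 kN.
Base metal (shear rupture): R_n/Ω = (1/2.0) × 0.6 × 410 × 12 × 620 × 10⁻³ = 915.1 kN.
Governing: weld metal.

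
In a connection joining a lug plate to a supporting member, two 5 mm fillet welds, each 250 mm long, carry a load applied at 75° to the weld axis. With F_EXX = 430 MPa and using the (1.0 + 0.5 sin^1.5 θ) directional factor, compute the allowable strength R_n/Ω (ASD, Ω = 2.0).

t_e = 0.707 × 5 = 3.535 mm; A_we = 3.535 × 500 = 1767 mm².
Directional factor: 1.0 + 0.5 sin^1.5(75°) = 1.475.
F_nw = 0.6 × 430 × 1.475 = 380.5 MPa.
R_n/Ω = (380.5 × 1767) / 2.0 × 10⁻³ = 336.2 kN.

R_n/Ω ≈ 336 kN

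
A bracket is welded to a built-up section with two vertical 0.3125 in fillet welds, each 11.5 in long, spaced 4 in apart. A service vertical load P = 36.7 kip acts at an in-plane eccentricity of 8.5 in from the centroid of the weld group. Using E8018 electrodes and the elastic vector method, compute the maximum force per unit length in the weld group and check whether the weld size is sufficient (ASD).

f_max ≈ 6.21 kip/in; NOT adequate

E80XX → F_EXX = 80 ksi.
Total weld length L_w = 23 in. Treat welds as unit-width lines.
Polar moment about centroid: J = 2[d³/12 + d(b/2)²] = 2[11.5³/12 + 11.5×2²] = 345.5 in³.
Direct shear f_v = P/L_w = 36.7 / 23 = 1.596 kip/in (vertical).
Torsion M = P·e = 36.7 × 8.5 = 311.95 kip·in.
Critical point at (x, y) = (2, 5.75) from centroid. f_tx = M·y/J = 5.192 kip/in; f_ty = M·x/J = 1.806 kip/in.
Resultant f_max = √[f_tx² + (f_v + f_ty)²] = √[5.192² + (1.596 + 1.806)²] = 6.207 kip/in.
Capacity per unit length: r_n/Ω = (1/2.0) × 0.6 × 80 × (0.707 × 0.3125) = 5.302 kip/in.
6.207 > 5.302 → NOT adequate.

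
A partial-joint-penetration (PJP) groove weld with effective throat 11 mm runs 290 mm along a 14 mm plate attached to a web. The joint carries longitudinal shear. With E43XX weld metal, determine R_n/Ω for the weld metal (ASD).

R_n/Ω ≈ 412 kN

E43XX → F_EXX = 430 MPa.
Effective throat (given) t_e = 11 mm.
A_we = 11 × 290 = 3190 mm².
F_nw = 0.6 F_EXX = 258 MPa.
R_n/Ω = (258 × 3190) / 2.0 × 10⁻³ = 411.5 kN.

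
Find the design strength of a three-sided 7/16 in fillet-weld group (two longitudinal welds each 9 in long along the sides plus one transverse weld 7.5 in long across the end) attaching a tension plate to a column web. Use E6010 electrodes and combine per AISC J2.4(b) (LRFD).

φR_n ≈ 222 kips

E60XX → F_EXX = 60 ksi.
t_e = 0.707 × 0.4375 = 0.3093 in.
R_nwl = 0.6 × 60 × 0.3093 × 18 = 200.4 kips (longitudinal, 2 welds).
R_nwt = 0.6 × 60 × 0.3093 × 7.5 = 83.51 kips (transverse, base value).
(i) R_nwl + R_nwt = 283.9 kips; (ii) 0.85 R_nwl + 1.5 R_nwt = 295.6 kips.
R_n = max = 295.6 kips [governs: (ii)]; φR_n = 221.7 kips.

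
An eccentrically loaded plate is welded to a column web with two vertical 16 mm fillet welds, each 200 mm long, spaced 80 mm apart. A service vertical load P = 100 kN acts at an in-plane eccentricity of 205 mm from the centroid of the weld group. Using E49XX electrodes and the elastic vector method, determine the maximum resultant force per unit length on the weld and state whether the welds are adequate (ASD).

E49XX → F_EXX = 490 MPa.
Total weld length L_w = 400 mm. Treat welds as unit-width lines.
Polar moment about centroid: J = 2[d³/12 + d(b/2)²] = 2[200³/12 + 200×40²] = 1973000 mm³.
Direct shear f_v = P/L_w = 100×10³ / 400 = 250 N/mm (vertical).
Torsion M = P·e = 100×10³ × 205 = 20500000 N·mm.
Critical point at (x, y) = (40, 100) from centroid. f_tx = M·y/J = 1039 N/mm; f_ty = M·x/J = 415.5 N/mm.
Resultant f_max = √[f_tx² + (f_v + f_ty)²] = √[1039² + (250 + 415.5)²] = 1234 N/mm.
Capacity per unit length: r_n/Ω = (1/2.0) × 0.6 × 490 × (0.707 × 16) = 1663 N/mm.
1234 ≤ 1663 → adequate.

f_max ≈ 1230 N/mm; adequate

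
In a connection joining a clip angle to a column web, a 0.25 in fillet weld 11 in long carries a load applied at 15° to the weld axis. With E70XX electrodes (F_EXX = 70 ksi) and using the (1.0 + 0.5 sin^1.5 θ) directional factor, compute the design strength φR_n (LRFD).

φR_n ≈ 65.3 kips

t_e = 0.707 × 0.25 = 0.1767 in; A_we = 0.1767 × 11 = 1.944 in².
Directional factor: 1.0 + 0.5 sin^1.5(15°) = 1.066.
F_nw = 0.6 × 70 × 1.066 = 44.77 ksi.
φR_n = 0.75 × 44.77 × 1.944 = 65.28 kips.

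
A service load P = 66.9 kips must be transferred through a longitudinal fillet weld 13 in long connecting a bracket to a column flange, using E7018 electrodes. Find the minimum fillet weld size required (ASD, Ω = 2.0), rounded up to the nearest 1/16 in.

w = 3/8 in

E70XX → F_EXX = 70 ksi.
Total weld length L = 13 in.
Required throat t_e = P × Ω / (0.6 F_EXX × L) = 66.9 × 2.0 / (0.6 × 70 × 13) = 0.2451 in.
Required leg w = t_e / 0.707 = 0.3466 in → use 3/8 in.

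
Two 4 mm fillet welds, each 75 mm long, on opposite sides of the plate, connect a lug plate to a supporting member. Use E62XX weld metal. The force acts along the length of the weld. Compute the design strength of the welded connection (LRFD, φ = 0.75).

E62XX → F_EXX = 620 MPa.
Effective throat t_e = 0.707 × 4 = 2.828 mm.
Total length L = 150 mm; A_we = 2.828 × 150 = 424.2 mm².
F_nw = 0.6 F_EXX = 0.6 × 620 = 372 MPa.
φR_n = 0.75 × 372 × 424.2 × 10⁻³ = 118.4 kN.

φR_n ≈ 118 kN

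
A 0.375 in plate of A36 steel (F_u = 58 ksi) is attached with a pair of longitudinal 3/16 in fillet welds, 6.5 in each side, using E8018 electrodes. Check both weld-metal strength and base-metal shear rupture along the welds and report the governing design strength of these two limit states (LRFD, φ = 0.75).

φR_n ≈ 62 kips (weld metal governs)

E80XX → F_EXX = 80 ksi.
t_e = 0.707 × 0.1875 = 0.1326 in; L = 13 in.
Weld metal: φR_n = 0.75 × 0.6 × 80 × 0.1326 × 13 = 62.04 kips.
Base metal (shear rupture): φR_n = 0.75 × 0.6 × 58 × 0.375 × 13 = 127.2 kips.
Governing: weld metal.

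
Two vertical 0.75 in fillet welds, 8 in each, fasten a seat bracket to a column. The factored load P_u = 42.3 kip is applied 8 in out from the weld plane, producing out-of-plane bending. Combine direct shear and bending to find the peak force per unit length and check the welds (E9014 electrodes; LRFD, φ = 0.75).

f_max ≈ 16.1 kip/in; adequate

E90XX → F_EXX = 90 ksi.
L_w = 2 × 8 = 16 in; section modulus (unit throat) S = 2 × L²/6 = 21.33 in².
Direct shear f_v = P/L_w = 42.3/16 = 2.644 kip/in.
Moment M = P × e = 42.3 × 8 = 338.4 kip·in; bending f_b = M/S = 15.86 kip/in.
f_max = √(f_v² + f_b²) = √(2.644² + 15.86²) = 16.08 kip/in.
φr_n = 0.75 × 0.6 × 90 × (0.707 × 0.75) = 21.48 kip/in → adequate.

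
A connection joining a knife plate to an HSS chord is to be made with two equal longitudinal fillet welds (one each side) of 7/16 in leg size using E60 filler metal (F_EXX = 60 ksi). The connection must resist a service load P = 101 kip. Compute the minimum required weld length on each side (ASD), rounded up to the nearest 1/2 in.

L = 9.5 in on each side

Throat t_e = 0.707 × 0.4375 = 0.3093 in.
r_n/Ω = (0.6 × 60 × 0.3093) / 2.0 = 5.568 kip/in.
L_req = P / (r_n/Ω) = 101 / 5.568 = 18.14 in total.
Per side: 18.14 / 2 = 9.07 in.
Round up → use L = 9.5 in on each side.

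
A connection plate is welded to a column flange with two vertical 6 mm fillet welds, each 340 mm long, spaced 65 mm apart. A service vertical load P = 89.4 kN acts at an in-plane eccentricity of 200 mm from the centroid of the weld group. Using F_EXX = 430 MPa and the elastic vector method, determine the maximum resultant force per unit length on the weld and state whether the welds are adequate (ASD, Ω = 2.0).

f_max ≈ 469 N/mm; adequate

Total weld length L_w = 680 mm. Treat welds as unit-width lines.
Polar moment about centroid: J = 2[d³/12 + d(b/2)²] = 2[340³/12 + 340×32.5²] = 7269000 mm³.
Direct shear f_v = P/L_w = 89.4×10³ / 680 = 131.5 N/mm (vertical).
Torsion M = P·e = 89.4×10³ × 200 = 17880000 N·mm.
Critical point at (x, y) = (32.5, 170) from centroid. f_tx = M·y/J = 418.2 N/mm; f_ty = M·x/J = 79.94 N/mm.
Resultant f_max = √[f_tx² + (f_v + f_ty)²] = √[418.2² + (131.5 + 79.94)²] = 468.6 N/mm.
Capacity per unit length: r_n/Ω = (1/2.0) × 0.6 × 430 × (0.707 × 6) = 547.2 N/mm.
468.6 ≤ 547.2 → adequate.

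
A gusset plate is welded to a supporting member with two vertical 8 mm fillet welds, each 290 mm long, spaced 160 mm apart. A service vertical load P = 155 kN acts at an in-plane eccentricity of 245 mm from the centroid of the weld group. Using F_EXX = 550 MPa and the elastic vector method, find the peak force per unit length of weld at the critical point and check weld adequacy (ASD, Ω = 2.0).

Total weld length L_w = 580 mm. Treat welds as unit-width lines.
Polar moment about centroid: J = 2[d³/12 + d(b/2)²] = 2[290³/12 + 290×80²] = 7777000 mm³.
Direct shear f_v = P/L_w = 155×10³ / 580 = 267.2 N/mm (vertical).
Torsion M = P·e = 155×10³ × 245 = 37975000 N·mm.
Critical point at (x, y) = (80, 145) from centroid. f_tx = M·y/J = 708 N/mm; f_ty = M·x/J = 390.6 N/mm.
Resultant f_max = √[f_tx² + (f_v + f_ty)²] = √[708² + (267.2 + 390.6)²] = 966.5 N/mm.
Capacity per unit length: r_n/Ω = (1/2.0) × 0.6 × 550 × (0.707 × 8) = 933.2 N/mm.
966.5 > 933.2 → NOT adequate.

f_max ≈ 967 N/mm; NOT adequate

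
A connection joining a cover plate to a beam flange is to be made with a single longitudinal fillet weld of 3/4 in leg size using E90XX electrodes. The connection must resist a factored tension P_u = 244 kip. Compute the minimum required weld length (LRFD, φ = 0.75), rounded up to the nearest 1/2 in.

E90XX → F_EXX = 90 ksi.
Throat t_e = 0.707 × 0.75 = 0.5302 in.
φr_n = 0.75 × 0.6 × 90 × 0.5302 = 21.48 kip/in.
L_req = P_u / φr_n = 244 / 21.48 = 11.36 in total.
Round up → use L = 11.5 in.

L = 11.5 in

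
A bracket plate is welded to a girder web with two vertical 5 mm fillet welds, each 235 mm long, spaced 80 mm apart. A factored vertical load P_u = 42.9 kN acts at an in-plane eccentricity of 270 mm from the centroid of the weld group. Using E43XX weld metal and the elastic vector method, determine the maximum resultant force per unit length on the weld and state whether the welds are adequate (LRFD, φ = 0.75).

E43XX → F_EXX = 430 MPa.
Total weld length L_w = 470 mm. Treat welds as unit-width lines.
Polar moment about centroid: J = 2[d³/12 + d(b/2)²] = 2[235³/12 + 235×40²] = 2915000 mm³.
Direct shear f_v = P/L_w = 42.9×10³ / 470 = 91.28 N/mm (vertical).
Torsion M = P·e = 42.9×10³ × 270 = 11583000 N·mm.
Critical point at (x, y) = (40, 117.5) from centroid. f_tx = M·y/J = 466.9 N/mm; f_ty = M·x/J = 158.9 N/mm.
Resultant f_max = √[f_tx² + (f_v + f_ty)²] = √[466.9² + (91.28 + 158.9)²] = 529.7 N/mm.
Capacity per unit length: φr_n = 0.75 × 0.6 × 430 × (0.707 × 5) = 684 N/mm.
529.7 ≤ 684 → adequate.

f_max ≈ 530 N/mm; adequate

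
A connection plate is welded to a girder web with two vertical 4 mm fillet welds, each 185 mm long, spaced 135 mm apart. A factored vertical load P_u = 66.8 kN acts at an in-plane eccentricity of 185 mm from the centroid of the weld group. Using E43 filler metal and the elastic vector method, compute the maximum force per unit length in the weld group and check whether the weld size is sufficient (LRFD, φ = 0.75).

E43XX → F_EXX = 430 MPa.
Total weld length L_w = 370 mm. Treat welds as unit-width lines.
Polar moment about centroid: J = 2[d³/12 + d(b/2)²] = 2[185³/12 + 185×67.5²] = 2741000 mm³.
Direct shear f_v = P/L_w = 66.8×10³ / 370 = 180.5 N/mm (vertical).
Torsion M = P·e = 66.8×10³ × 185 = 12358000 N·mm.
Critical point at (x, y) = (67.5, 92.5) from centroid. f_tx = M·y/J = 417 N/mm; f_ty = M·x/J = 304.3 N/mm.
Resultant f_max = √[f_tx² + (f_v + f_ty)²] = √[417² + (180.5 + 304.3)²] = 639.5 N/mm.
Capacity per unit length: φr_n = 0.75 × 0.6 × 430 × (0.707 × 4) = 547.2 N/mm.
639.5 > 547.2 → NOT adequate.

f_max ≈ 640 N/mm; NOT adequate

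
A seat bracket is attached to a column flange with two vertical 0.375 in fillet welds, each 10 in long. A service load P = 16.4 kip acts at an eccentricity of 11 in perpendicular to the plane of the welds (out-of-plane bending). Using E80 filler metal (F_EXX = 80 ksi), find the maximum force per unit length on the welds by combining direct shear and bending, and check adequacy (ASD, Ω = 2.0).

L_w = 2 × 10 = 20 in; section modulus (unit throat) S = 2 × L²/6 = 33.33 in².
Direct shear f_v = P/L_w = 16.4/20 = 0.82 kip/in.
Moment M = P × e = 16.4 × 11 = 180.4 kip·in; bending f_b = M/S = 5.412 kip/in.
f_max = √(f_v² + f_b²) = √(0.82² + 5.412²) = 5.474 kip/in.
r_n/Ω = (1/2.0) × 0.6 × 80 × (0.707 × 0.375) = 6.363 kip/in → adequate.

f_max ≈ 5.47 kip/in; adequate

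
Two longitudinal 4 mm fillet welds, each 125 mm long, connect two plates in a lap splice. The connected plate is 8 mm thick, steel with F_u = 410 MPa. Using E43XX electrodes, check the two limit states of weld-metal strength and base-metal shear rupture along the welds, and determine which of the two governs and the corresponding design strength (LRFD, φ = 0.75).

φR_n ≈ 137 kN (weld metal governs)

E43XX → F_EXX = 430 MPa.
t_e = 0.707 × 4 = 2.828 mm; L = 250 mm.
Weld metal: φR_n = 0.75 × 0.6 × 430 × 2.828 × 250 × 10⁻³ = 136.8 kN.
Base metal (shear rupture): φR_n = 0.75 × 0.6 × 410 × 8 × 250 × 10⁻³ = 369 kN.
Governing: weld metal.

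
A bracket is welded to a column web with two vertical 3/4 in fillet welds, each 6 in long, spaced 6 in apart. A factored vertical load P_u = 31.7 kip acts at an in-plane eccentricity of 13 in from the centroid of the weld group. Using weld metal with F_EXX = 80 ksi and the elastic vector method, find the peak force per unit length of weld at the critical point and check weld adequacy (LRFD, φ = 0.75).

f_max ≈ 14.1 kip/in; adequate

Total weld length L_w = 12 in. Treat welds as unit-width lines.
Polar moment about centroid: J = 2[d³/12 + d(b/2)²] = 2[6³/12 + 6×3²] = 144 in³.
Direct shear f_v = P/L_w = 31.7 / 12 = 2.642 kip/in (vertical).
Torsion M = P·e = 31.7 × 13 = 412.1 kip·in.
Critical point at (x, y) = (3, 3) from centroid. f_tx = M·y/J = 8.585 kip/in; f_ty = M·x/J = 8.585 kip/in.
Resultant f_max = √[f_tx² + (f_v + f_ty)²] = √[8.585² + (2.642 + 8.585)²] = 14.13 kip/in.
Capacity per unit length: φr_n = 0.75 × 0.6 × 80 × (0.707 × 0.75) = 19.09 kip/in.
14.13 ≤ 19.09 → adequate.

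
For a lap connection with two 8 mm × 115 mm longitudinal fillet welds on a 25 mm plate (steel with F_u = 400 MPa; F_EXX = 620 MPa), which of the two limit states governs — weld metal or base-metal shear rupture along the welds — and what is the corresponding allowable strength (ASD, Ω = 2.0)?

t_e = 0.707 × 8 = 5.656 mm; L = 230 mm.
Weld metal: R_n/Ω = (1/2.0) × 0.6 × 620 × 5.656 × 230 × 10⁻³ = 242 kN.
Base metal (shear rupture): R_n/Ω = (1/2.0) × 0.6 × 400 × 25 × 230 × 10⁻³ = 690 kN.
Governing: weld metal.

R_n/Ω ≈ 242 kN (weld metal governs)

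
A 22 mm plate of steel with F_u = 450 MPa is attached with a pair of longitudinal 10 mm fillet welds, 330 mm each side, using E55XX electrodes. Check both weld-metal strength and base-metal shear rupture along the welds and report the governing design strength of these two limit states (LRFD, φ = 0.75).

φR_n ≈ 1150 kN (weld metal governs)

E55XX → F_EXX = 550 MPa.
t_e = 0.707 × 10 = 7.07 mm; L = 660 mm.
Weld metal: φR_n = 0.75 × 0.6 × 550 × 7.07 × 660 × 10⁻³ = 1155 kN.
Base metal (shear rupture): φR_n = 0.75 × 0.6 × 450 × 22 × 660 × 10⁻³ = 2940 kN.
Governing: weld metal.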